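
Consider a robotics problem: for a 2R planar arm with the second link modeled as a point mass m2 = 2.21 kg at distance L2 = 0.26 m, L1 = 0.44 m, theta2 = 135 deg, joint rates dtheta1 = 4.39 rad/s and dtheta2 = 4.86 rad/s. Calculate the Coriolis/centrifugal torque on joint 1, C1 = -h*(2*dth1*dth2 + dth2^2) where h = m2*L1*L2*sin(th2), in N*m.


h = m2*L1*L2*sin(th2) = 2.21*0.44*0.26*sin(135 deg) = 0.178774
C1 = -h*(2*4.39*4.86 + 4.86^2) = -0.178774*66.2904 = -11.8510

-11.8510 N*m


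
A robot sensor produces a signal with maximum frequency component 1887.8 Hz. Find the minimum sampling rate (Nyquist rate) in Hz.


f_s,min = 2*f_max = 2*1887.8 = 3775.6000

3775.6000 Hz


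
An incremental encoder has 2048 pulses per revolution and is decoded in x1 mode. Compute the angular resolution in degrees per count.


resolution = 360 / (PPR * 1) = 360 / 2048 = 0.1758

0.1758 degrees


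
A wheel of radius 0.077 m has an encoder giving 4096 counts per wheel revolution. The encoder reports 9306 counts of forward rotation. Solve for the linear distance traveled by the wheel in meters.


revs = 9306/4096 = 2.271973
d = revs * 2*pi*r = 2.271973 * 2*pi*0.077 = 1.0992

1.0992 m


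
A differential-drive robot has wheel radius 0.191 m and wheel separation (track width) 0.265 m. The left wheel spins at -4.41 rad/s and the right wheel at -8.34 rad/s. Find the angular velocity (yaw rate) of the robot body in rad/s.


omega = r*(wR - wL)/L = 0.191*(-8.34 - (-4.41))/0.265 = -2.8326

-2.8326 rad/s


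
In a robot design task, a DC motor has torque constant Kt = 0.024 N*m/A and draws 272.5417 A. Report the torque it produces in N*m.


tau = Kt * I = 0.024*272.5417 = 6.5410

6.5410 N*m


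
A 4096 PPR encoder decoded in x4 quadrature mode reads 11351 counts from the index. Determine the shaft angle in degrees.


angle = counts * 360 / (PPR*4) = 11351 * 360 / 16384 = 249.4116

249.4116 degrees


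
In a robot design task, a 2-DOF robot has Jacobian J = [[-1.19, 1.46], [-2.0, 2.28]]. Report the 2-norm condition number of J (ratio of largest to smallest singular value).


JJ^T eigenvalues: trace(JJ^T) = 12.7461, det(JJ^T) = det(J)^2 = 0.04276624
s_max^2 = (12.7461 + sqrt(162.29200025))/2 = 12.74274388
s_min^2 = (12.7461 - sqrt(162.29200025))/2 = 0.00335612
kappa = s_max/s_min = sqrt(12.74274388/0.00335612) = 61.6187

61.6187


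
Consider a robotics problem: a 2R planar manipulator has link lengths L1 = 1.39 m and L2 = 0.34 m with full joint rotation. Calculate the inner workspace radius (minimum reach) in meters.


r_min = |L1 - L2| = |1.39 - 0.34| = 1.0500

1.0500 m


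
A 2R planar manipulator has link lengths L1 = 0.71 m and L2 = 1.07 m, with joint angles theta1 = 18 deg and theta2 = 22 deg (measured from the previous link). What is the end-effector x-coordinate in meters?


x = L1*cos(th1) + L2*cos(th1+th2) = 0.71*cos(18 deg) + 1.07*cos(40 deg) = 1.4949

1.4949 m


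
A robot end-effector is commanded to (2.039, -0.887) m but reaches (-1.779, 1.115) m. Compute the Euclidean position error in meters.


dx = -1.779 - (2.039) = -3.8180, dy = 1.115 - (-0.887) = 2.0020
err = sqrt(14.577124 + 4.008004) = 4.3110

4.3110 m


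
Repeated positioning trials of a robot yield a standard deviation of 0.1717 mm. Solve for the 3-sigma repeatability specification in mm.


repeatability = 3*sigma = 3*0.1717 = 0.5151

0.5151 mm


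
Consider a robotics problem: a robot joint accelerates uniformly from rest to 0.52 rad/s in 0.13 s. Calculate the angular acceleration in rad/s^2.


alpha = delta_omega / t = 0.52 / 0.13 = 4.0000

4.0000 rad/s^2


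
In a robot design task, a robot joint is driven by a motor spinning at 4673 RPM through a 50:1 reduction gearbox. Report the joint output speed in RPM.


omega_joint = omega_motor / N = 4673 / 50 = 93.4600

93.4600 RPM


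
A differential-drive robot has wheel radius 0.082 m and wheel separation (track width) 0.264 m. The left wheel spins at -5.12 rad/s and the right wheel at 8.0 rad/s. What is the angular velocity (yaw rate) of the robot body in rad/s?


omega = r*(wR - wL)/L = 0.082*(8.0 - (-5.12))/0.264 = 4.0752

4.0752 rad/s


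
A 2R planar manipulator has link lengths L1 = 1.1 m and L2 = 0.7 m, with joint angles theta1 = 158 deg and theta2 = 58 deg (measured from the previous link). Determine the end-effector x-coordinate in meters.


x = L1*cos(th1) + L2*cos(th1+th2) = 1.1*cos(158 deg) + 0.7*cos(216 deg) = -1.5862

-1.5862 m


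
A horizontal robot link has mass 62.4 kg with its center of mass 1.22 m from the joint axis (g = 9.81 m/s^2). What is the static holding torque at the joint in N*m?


tau = m*g*L = 62.4 * 9.81 * 1.22 = 746.8157

746.8157 N*m


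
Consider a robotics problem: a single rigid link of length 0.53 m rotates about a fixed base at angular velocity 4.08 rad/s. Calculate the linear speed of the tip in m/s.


v = L*omega = 0.53 * 4.08 = 2.1624

2.1624 m/s


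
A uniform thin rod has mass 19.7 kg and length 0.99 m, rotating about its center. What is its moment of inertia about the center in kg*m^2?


I = (1/12)*m*L^2 = (1/12)*19.7*0.99^2 = 1.6090

1.6090 kg*m^2


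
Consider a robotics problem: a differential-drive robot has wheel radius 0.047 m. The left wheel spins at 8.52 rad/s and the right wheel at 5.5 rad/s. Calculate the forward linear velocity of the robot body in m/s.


v = r*(wR + wL)/2 = 0.047*(5.5 + 8.52)/2 = 0.3295

0.3295 m/s


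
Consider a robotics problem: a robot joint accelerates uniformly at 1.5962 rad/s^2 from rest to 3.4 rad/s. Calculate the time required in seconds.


t = delta_omega / alpha = 3.4 / 1.5962 = 2.1301

2.1301 s


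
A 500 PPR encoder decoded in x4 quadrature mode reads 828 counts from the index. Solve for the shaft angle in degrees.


angle = counts * 360 / (PPR*4) = 828 * 360 / 2000 = 149.0400

149.0400 degrees


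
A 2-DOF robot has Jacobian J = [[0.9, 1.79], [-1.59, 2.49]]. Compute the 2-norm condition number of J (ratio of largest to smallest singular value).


JJ^T eigenvalues: trace(JJ^T) = 12.7423, det(JJ^T) = det(J)^2 = 25.87858641
s_max^2 = (12.7423 + sqrt(58.85186365))/2 = 10.20689842
s_min^2 = (12.7423 - sqrt(58.85186365))/2 = 2.53540158
kappa = s_max/s_min = sqrt(10.20689842/2.53540158) = 2.0064

2.0064


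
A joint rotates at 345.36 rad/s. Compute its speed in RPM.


RPM = 345.36 * 60/(2*pi) = 3297.9451

3297.9451 RPM


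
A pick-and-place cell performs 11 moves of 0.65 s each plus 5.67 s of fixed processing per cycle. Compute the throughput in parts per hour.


T_cycle = 11*0.65 + 5.67 = 12.8200 s
rate = 3600/T = 280.8112

280.8112 parts/hour


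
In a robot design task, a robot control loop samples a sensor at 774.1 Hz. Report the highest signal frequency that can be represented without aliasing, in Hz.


f_max = f_s/2 = 774.1/2 = 387.0500

387.0500 Hz


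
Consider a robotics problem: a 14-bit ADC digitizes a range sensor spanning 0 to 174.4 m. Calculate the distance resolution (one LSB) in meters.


res = range / 2^n = 174.4/2^14 = 174.4/16384 = 0.0106

0.0106 m


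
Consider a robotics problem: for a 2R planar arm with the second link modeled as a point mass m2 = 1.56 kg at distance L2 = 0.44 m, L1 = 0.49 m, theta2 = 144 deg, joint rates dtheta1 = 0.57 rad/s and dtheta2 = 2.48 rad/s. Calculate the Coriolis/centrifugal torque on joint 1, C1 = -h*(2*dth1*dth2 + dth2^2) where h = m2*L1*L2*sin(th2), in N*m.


h = m2*L1*L2*sin(th2) = 1.56*0.49*0.44*sin(144 deg) = 0.197693
C1 = -h*(2*0.57*2.48 + 2.48^2) = -0.197693*8.9776 = -1.7748

-1.7748 N*m


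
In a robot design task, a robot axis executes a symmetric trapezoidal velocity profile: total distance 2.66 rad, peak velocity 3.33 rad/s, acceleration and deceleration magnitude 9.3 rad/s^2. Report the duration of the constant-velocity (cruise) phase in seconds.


t_acc = v/a = 0.358065 s, d_acc = v^2/(2a) = 0.596177 rad each
d_cruise = 2.66 - 2*0.596177 = 1.467646 rad
t_cruise = d_cruise/v = 1.467646/3.33 = 0.4407

0.4407 s


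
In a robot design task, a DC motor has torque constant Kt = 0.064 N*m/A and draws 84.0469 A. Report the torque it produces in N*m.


tau = Kt * I = 0.064*84.0469 = 5.3790

5.3790 N*m


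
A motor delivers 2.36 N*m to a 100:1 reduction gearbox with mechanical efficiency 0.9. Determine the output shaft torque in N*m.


tau_out = tau_in * N * eta = 2.36 * 100 * 0.9 = 212.4000

212.4000 N*m


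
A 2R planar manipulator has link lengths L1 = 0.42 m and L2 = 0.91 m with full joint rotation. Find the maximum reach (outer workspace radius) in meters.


r_max = L1 + L2 = 0.42 + 0.91 = 1.3300

1.3300 m


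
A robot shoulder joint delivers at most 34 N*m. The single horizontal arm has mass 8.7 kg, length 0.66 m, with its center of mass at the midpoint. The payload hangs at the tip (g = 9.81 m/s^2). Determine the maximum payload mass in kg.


tau_arm = m_arm*g*(L/2) = 8.7*9.81*0.66/2 = 28.1645 N*m
tau_payload = tau_max - tau_arm = 34 - 28.1645 = 5.8355
m_payload = tau_payload / (g*L) = 5.8355 / (9.81*0.66) = 0.9013

0.9013 kg


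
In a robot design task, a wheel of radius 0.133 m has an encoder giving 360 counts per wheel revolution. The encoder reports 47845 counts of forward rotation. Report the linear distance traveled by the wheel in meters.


revs = 47845/360 = 132.902778
d = revs * 2*pi*r = 132.902778 * 2*pi*0.133 = 111.0620

111.0620 m


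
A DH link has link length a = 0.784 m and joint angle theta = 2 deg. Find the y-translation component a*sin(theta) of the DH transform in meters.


a*sin(theta) = 0.784*sin(2 deg) = 0.0274

0.0274 m


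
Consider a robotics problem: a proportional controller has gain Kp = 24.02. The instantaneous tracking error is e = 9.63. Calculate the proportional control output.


u_P = Kp * e = 24.02 * 9.63 = 231.3126

231.3126


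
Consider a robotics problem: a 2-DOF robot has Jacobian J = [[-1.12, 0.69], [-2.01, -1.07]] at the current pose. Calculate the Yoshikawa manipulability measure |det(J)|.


det(J) = -1.12*-1.07 - (0.69)*(-2.01) = 2.5853
|det(J)| = 2.5853

2.5853


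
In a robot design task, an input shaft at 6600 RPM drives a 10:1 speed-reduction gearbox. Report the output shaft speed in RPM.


omega_out = omega_in / N = 6600 / 10 = 660.0000

660.0000 RPM


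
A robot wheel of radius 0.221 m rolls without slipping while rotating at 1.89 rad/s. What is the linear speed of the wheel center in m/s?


v = omega * r = 1.89 * 0.221 = 0.4177

0.4177 m/s


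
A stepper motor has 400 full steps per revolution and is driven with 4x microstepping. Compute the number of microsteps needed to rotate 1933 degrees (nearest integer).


step_size = 360/(400*4) = 360/1600 = 0.225000 deg
n = 1933/(360/1600) = 1933*1600/360 = 8591.1111 -> 8591

8591 steps


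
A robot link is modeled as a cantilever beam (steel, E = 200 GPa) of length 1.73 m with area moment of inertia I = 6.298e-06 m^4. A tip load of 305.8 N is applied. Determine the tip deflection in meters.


delta = F*L^3/(3*E*I) = 305.8*1.73^3/(3*2.000e+11*6.298e-06)
      = 1583.3458586/3778800 = 4.1901e-04

4.1901e-04 m


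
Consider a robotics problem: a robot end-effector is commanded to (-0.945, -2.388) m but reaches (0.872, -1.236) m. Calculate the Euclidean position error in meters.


dx = 0.872 - (-0.945) = 1.8170, dy = -1.236 - (-2.388) = 1.1520
err = sqrt(3.301489 + 1.327104) = 2.1514

2.1514 m


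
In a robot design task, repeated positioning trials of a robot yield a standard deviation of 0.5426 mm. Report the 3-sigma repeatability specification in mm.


repeatability = 3*sigma = 3*0.5426 = 1.6278

1.6278 mm


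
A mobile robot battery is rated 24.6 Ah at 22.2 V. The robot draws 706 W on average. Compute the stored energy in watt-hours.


E = capacity * V = 24.6*22.2 = 546.1200

546.1200 Wh


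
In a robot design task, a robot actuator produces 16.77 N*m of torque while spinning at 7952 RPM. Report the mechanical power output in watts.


omega = 7952 * 2*pi/60 = 832.731493 rad/s
P = tau * omega = 16.77 * 832.731493 = 13964.9071

13964.9071 W


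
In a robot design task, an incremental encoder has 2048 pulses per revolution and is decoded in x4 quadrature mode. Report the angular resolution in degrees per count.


resolution = 360 / (PPR * 4) = 360 / 8192 = 0.0439

0.0439 degrees


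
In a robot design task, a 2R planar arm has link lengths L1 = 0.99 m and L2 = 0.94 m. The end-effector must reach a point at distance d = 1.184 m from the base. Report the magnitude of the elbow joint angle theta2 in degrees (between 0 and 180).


cos(th2) = (d^2 - L1^2 - L2^2)/(2*L1*L2) = (1.184^2 - 0.99^2 - 0.94^2)/(2*0.99*0.94) = -0.24814313
th2 = acos(-0.24814313) = 104.3677 deg

104.3677 degrees


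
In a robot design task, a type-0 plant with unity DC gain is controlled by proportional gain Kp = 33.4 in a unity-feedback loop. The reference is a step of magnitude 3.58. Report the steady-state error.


e_ss = R/(1 + Kp) = 3.58/(1 + 33.4) = 3.58/34.4000 = 0.1041

0.1041


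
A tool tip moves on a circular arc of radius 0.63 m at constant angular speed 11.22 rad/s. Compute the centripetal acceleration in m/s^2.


a_c = omega^2 * r = 11.22^2 * 0.63 = 79.3097

79.3097 m/s^2


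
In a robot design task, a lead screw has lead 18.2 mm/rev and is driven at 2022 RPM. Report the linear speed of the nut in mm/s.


v = lead * (RPM/60) = 18.2*2022/60 = 613.3400

613.3400 mm/s


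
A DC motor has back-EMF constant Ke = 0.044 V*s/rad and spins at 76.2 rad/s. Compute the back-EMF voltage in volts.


V_emf = Ke * omega = 0.044*76.2 = 3.3528

3.3528 V


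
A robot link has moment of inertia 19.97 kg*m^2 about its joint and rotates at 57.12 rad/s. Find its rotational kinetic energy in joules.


KE = (1/2)*I*omega^2 = 0.5*19.97*57.12^2 = 32578.0036

32578.0036 J


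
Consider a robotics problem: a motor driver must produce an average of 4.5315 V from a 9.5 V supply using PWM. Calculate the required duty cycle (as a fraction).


D = V_avg/V_supply = 4.5315/9.5 = 0.4770

0.4770


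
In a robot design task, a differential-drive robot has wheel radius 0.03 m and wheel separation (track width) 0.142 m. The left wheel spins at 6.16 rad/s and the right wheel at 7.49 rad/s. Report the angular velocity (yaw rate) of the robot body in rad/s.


omega = r*(wR - wL)/L = 0.03*(7.49 - (6.16))/0.142 = 0.2810

0.2810 rad/s


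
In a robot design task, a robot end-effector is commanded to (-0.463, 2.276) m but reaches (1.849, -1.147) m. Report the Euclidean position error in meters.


dx = 1.849 - (-0.463) = 2.3120, dy = -1.147 - (2.276) = -3.4230
err = sqrt(5.345344 + 11.716929) = 4.1307

4.1307 m


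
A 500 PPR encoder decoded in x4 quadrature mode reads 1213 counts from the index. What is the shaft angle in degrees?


angle = counts * 360 / (PPR*4) = 1213 * 360 / 2000 = 218.3400

218.3400 degrees


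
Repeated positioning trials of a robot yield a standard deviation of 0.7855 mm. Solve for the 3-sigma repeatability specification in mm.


repeatability = 3*sigma = 3*0.7855 = 2.3565

2.3565 mm


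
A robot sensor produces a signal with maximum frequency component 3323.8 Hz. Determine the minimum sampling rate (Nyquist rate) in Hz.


f_s,min = 2*f_max = 2*3323.8 = 6647.6000

6647.6000 Hz


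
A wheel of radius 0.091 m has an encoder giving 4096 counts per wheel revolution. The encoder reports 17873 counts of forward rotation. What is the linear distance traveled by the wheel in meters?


revs = 17873/4096 = 4.363525
d = revs * 2*pi*r = 4.363525 * 2*pi*0.091 = 2.4949

2.4949 m


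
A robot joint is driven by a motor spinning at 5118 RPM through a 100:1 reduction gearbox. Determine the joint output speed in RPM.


omega_joint = omega_motor / N = 5118 / 100 = 51.1800

51.1800 RPM


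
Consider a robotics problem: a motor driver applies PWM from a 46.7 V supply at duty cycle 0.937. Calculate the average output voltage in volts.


V_avg = V_supply * D = 46.7*0.937 = 43.7579

43.7579 V


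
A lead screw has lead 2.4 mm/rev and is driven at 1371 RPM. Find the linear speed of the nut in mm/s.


v = lead * (RPM/60) = 2.4*1371/60 = 54.8400

54.8400 mm/s


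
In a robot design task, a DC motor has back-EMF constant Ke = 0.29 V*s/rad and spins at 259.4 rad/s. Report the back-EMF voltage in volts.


V_emf = Ke * omega = 0.29*259.4 = 75.2260

75.2260 V


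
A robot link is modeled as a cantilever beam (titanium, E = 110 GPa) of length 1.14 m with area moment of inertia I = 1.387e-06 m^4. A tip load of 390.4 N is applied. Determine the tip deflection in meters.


delta = F*L^3/(3*E*I) = 390.4*1.14^3/(3*1.100e+11*1.387e-06)
      = 578.3947776/457710 = 0.0013

0.0013 m


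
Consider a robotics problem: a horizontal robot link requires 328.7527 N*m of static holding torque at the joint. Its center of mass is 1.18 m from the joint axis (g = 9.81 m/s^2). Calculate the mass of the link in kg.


m = tau / (g*L) = 328.7527 / (9.81 * 1.18) = 28.4000

28.4000 kg


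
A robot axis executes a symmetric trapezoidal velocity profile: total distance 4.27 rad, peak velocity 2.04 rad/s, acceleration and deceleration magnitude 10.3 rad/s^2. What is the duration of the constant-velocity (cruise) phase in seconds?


t_acc = v/a = 0.198058 s, d_acc = v^2/(2a) = 0.202019 rad each
d_cruise = 4.27 - 2*0.202019 = 3.865962 rad
t_cruise = d_cruise/v = 3.865962/2.04 = 1.8951

1.8951 s


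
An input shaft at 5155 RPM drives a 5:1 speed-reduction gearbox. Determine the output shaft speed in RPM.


omega_out = omega_in / N = 5155 / 5 = 1031.0000

1031.0000 RPM


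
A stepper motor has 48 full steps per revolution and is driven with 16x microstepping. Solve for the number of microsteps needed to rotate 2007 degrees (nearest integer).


step_size = 360/(48*16) = 360/768 = 0.468750 deg
n = 2007/(360/768) = 2007*768/360 = 4281.6000 -> 4282

4282 steps


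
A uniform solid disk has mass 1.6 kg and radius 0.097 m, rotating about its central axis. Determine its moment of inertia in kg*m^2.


I = (1/2)*m*R^2 = 0.5*1.6*0.097^2 = 0.0075

0.0075 kg*m^2


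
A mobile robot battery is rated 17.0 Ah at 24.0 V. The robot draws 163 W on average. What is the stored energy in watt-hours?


E = capacity * V = 17.0*24.0 = 408.0000

408.0000 Wh


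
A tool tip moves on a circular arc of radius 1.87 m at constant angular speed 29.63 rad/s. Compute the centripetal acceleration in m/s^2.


a_c = omega^2 * r = 29.63^2 * 1.87 = 1641.7420

1641.7420 m/s^2


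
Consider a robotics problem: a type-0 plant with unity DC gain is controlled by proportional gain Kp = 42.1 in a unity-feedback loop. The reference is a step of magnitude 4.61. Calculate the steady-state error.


e_ss = R/(1 + Kp) = 4.61/(1 + 42.1) = 4.61/43.1000 = 0.1070

0.1070


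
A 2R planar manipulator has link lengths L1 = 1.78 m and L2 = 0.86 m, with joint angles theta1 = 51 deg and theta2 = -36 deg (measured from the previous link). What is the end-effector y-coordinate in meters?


y = L1*sin(th1) + L2*sin(th1+th2) = 1.78*sin(51 deg) + 0.86*sin(15 deg) = 1.6059

1.6059 m


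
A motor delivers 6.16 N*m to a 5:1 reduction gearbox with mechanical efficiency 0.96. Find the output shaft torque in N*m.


tau_out = tau_in * N * eta = 6.16 * 5 * 0.96 = 29.5680

29.5680 N*m


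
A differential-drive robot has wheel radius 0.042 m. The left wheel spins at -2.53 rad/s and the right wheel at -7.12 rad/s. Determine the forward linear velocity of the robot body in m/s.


v = r*(wR + wL)/2 = 0.042*(-7.12 + -2.53)/2 = -0.2027

-0.2027 m/s


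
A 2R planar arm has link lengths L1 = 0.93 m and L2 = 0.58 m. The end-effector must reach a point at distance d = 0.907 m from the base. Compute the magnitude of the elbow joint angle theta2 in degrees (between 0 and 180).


cos(th2) = (d^2 - L1^2 - L2^2)/(2*L1*L2) = (0.907^2 - 0.93^2 - 0.58^2)/(2*0.93*0.58) = -0.35099277
th2 = acos(-0.35099277) = 110.5480 deg

110.5480 degrees


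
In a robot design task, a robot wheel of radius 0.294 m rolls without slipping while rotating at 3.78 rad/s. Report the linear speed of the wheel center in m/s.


v = omega * r = 3.78 * 0.294 = 1.1113

1.1113 m/s


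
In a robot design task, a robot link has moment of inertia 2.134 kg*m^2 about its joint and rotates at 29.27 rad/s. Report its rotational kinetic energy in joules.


KE = (1/2)*I*omega^2 = 0.5*2.134*29.27^2 = 914.1340

914.1340 J


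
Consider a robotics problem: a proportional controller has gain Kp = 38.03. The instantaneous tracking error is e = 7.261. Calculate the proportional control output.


u_P = Kp * e = 38.03 * 7.261 = 276.1358

276.1358


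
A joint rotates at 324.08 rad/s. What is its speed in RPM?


RPM = 324.08 * 60/(2*pi) = 3094.7360

3094.7360 RPM


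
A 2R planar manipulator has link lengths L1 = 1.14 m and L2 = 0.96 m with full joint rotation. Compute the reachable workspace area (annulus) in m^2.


r_max = L1 + L2 = 2.1000, r_min = |L1 - L2| = 0.1800
A = pi*(r_max^2 - r_min^2) = pi*(4.4100 - 0.0324) = 13.7526

13.7526 m^2


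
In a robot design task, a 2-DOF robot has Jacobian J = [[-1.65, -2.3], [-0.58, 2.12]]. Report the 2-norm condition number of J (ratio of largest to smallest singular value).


JJ^T eigenvalues: trace(JJ^T) = 12.8433, det(JJ^T) = det(J)^2 = 23.34822400
s_max^2 = (12.8433 + sqrt(71.55745889))/2 = 10.65123210
s_min^2 = (12.8433 - sqrt(71.55745889))/2 = 2.19206790
kappa = s_max/s_min = sqrt(10.65123210/2.19206790) = 2.2043

2.2043


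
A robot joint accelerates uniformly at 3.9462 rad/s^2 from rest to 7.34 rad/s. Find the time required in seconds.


t = delta_omega / alpha = 7.34 / 3.9462 = 1.8600

1.8600 s


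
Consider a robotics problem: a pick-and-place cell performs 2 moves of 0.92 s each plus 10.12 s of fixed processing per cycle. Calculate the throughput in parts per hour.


T_cycle = 2*0.92 + 10.12 = 11.9600 s
rate = 3600/T = 301.0033

301.0033 parts/hour


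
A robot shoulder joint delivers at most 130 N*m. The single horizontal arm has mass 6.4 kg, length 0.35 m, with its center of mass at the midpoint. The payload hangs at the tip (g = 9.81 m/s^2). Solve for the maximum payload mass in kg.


tau_arm = m_arm*g*(L/2) = 6.4*9.81*0.35/2 = 10.9872 N*m
tau_payload = tau_max - tau_arm = 130 - 10.9872 = 119.0128
m_payload = tau_payload / (g*L) = 119.0128 / (9.81*0.35) = 34.6622

34.6622 kg


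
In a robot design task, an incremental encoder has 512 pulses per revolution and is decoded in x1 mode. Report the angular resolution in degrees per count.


resolution = 360 / (PPR * 1) = 360 / 512 = 0.7031

0.7031 degrees


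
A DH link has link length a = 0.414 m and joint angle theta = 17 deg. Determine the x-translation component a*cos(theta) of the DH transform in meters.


a*cos(theta) = 0.414*cos(17 deg) = 0.3959

0.3959 m


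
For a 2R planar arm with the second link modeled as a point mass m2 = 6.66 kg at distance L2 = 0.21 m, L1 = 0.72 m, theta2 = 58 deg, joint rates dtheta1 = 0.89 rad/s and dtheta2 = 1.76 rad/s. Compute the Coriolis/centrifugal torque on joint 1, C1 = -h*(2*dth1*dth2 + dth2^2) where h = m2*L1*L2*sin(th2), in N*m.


h = m2*L1*L2*sin(th2) = 6.66*0.72*0.21*sin(58 deg) = 0.853978
C1 = -h*(2*0.89*1.76 + 1.76^2) = -0.853978*6.2304 = -5.3206

-5.3206 N*m


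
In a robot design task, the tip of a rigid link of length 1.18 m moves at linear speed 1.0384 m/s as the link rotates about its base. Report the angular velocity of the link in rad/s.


omega = v / L = 1.0384 / 1.18 = 0.8800

0.8800 rad/s


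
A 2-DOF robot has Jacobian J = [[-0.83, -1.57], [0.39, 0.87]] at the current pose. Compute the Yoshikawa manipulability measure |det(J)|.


det(J) = -0.83*0.87 - (-1.57)*(0.39) = -0.1098
|det(J)| = 0.1098

0.1098


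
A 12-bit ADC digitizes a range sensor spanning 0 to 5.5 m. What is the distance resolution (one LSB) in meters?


res = range / 2^n = 5.5/2^12 = 5.5/4096 = 0.0013

0.0013 m


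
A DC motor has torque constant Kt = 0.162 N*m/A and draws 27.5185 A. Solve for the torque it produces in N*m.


tau = Kt * I = 0.162*27.5185 = 4.4580

4.4580 N*m


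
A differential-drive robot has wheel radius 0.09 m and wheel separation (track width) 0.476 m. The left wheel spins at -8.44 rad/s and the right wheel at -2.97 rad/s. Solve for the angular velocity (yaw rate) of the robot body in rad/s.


omega = r*(wR - wL)/L = 0.09*(-2.97 - (-8.44))/0.476 = 1.0342

1.0342 rad/s


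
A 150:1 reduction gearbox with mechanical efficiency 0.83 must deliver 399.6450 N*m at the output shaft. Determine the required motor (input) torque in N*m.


tau_in = tau_out / (N * eta) = 399.6450 / (150 * 0.83) = 3.2100

3.2100 N*m


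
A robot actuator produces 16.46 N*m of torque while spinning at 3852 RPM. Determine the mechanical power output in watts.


omega = 3852 * 2*pi/60 = 403.380497 rad/s
P = tau * omega = 16.46 * 403.380497 = 6639.6430

6639.6430 W


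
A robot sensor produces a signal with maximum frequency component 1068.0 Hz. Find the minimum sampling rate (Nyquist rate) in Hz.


f_s,min = 2*f_max = 2*1068.0 = 2136.0000

2136.0000 Hz


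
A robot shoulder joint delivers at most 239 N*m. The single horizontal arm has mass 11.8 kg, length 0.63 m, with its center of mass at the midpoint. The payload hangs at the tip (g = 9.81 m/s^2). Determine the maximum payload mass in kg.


tau_arm = m_arm*g*(L/2) = 11.8*9.81*0.63/2 = 36.4638 N*m
tau_payload = tau_max - tau_arm = 239 - 36.4638 = 202.5362
m_payload = tau_payload / (g*L) = 202.5362 / (9.81*0.63) = 32.7713

32.7713 kg


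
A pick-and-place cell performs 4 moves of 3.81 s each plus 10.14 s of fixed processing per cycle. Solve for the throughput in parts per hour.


T_cycle = 4*3.81 + 10.14 = 25.3800 s
rate = 3600/T = 141.8440

141.8440 parts/hour


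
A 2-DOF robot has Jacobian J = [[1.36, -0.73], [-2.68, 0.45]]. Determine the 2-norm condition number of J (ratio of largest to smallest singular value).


JJ^T eigenvalues: trace(JJ^T) = 9.7674, det(JJ^T) = det(J)^2 = 1.80741136
s_max^2 = (9.7674 + sqrt(88.17245732))/2 = 9.57870951
s_min^2 = (9.7674 - sqrt(88.17245732))/2 = 0.18869049
kappa = s_max/s_min = sqrt(9.57870951/0.18869049) = 7.1249

7.1249


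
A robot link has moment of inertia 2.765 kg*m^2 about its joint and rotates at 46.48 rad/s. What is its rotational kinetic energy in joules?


KE = (1/2)*I*omega^2 = 0.5*2.765*46.48^2 = 2986.7397

2986.7397 J


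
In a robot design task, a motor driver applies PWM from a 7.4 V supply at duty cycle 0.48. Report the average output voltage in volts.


V_avg = V_supply * D = 7.4*0.48 = 3.5520

3.5520 V


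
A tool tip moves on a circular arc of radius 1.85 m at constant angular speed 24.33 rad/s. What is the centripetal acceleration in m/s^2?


a_c = omega^2 * r = 24.33^2 * 1.85 = 1095.1055

1095.1055 m/s^2


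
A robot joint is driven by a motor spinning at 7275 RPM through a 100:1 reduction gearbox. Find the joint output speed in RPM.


omega_joint = omega_motor / N = 7275 / 100 = 72.7500

72.7500 RPM


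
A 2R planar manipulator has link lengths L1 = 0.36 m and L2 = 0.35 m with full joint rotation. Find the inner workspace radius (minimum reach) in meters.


r_min = |L1 - L2| = |0.36 - 0.35| = 0.0100

0.0100 m


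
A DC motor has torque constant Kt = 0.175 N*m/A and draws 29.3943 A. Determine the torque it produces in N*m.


tau = Kt * I = 0.175*29.3943 = 5.1440

5.1440 N*m


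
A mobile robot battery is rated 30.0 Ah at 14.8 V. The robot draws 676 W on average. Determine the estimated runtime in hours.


E = 30.0*14.8 = 444.0000 Wh
t = E/P = 444.0000/676 = 0.6568

0.6568 hours


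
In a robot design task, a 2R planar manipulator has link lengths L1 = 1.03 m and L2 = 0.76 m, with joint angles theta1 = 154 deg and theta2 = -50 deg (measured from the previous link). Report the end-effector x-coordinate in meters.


x = L1*cos(th1) + L2*cos(th1+th2) = 1.03*cos(154 deg) + 0.76*cos(104 deg) = -1.1096

-1.1096 m


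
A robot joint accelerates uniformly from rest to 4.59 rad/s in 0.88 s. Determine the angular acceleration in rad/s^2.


alpha = delta_omega / t = 4.59 / 0.88 = 5.2159

5.2159 rad/s^2


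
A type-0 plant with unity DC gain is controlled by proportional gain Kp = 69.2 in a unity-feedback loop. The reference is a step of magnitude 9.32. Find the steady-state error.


e_ss = R/(1 + Kp) = 9.32/(1 + 69.2) = 9.32/70.2000 = 0.1328

0.1328


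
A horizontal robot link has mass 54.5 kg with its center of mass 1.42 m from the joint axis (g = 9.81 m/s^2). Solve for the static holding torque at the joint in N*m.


tau = m*g*L = 54.5 * 9.81 * 1.42 = 759.1959

759.1959 N*m


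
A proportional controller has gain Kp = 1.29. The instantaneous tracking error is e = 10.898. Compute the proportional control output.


u_P = Kp * e = 1.29 * 10.898 = 14.0584

14.0584


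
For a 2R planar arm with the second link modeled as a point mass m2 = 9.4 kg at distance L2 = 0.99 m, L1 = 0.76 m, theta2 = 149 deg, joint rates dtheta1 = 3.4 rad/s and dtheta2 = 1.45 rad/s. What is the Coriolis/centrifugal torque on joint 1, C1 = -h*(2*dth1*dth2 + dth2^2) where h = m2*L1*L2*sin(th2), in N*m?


h = m2*L1*L2*sin(th2) = 9.4*0.76*0.99*sin(149 deg) = 3.642638
C1 = -h*(2*3.4*1.45 + 1.45^2) = -3.642638*11.9625 = -43.5751

-43.5751 N*m


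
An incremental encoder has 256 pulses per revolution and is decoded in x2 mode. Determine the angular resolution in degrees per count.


resolution = 360 / (PPR * 2) = 360 / 512 = 0.7031

0.7031 degrees


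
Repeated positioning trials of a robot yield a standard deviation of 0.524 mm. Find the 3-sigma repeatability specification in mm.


repeatability = 3*sigma = 3*0.524 = 1.5720

1.5720 mm


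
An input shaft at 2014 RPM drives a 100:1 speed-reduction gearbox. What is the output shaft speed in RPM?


omega_out = omega_in / N = 2014 / 100 = 20.1400

20.1400 RPM


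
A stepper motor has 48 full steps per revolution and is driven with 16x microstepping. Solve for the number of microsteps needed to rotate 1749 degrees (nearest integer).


step_size = 360/(48*16) = 360/768 = 0.468750 deg
n = 1749/(360/768) = 1749*768/360 = 3731.2000 -> 3731

3731 steps


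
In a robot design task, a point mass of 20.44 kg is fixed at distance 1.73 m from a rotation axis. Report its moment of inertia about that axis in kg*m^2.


I = m*r^2 = 20.44*1.73^2 = 61.1749

61.1749 kg*m^2


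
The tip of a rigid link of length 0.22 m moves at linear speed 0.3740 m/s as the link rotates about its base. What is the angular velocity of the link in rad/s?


omega = v / L = 0.3740 / 0.22 = 1.7000

1.7000 rad/s


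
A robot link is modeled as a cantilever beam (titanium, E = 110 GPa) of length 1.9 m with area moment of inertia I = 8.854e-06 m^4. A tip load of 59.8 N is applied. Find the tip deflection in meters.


delta = F*L^3/(3*E*I) = 59.8*1.9^3/(3*1.100e+11*8.854e-06)
      = 410.1682/2921820 = 1.4038e-04

1.4038e-04 m


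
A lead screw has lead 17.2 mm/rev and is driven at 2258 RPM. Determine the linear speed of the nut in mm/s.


v = lead * (RPM/60) = 17.2*2258/60 = 647.2933

647.2933 mm/s


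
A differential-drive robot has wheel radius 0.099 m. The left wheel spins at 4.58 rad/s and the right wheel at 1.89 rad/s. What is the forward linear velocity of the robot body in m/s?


v = r*(wR + wL)/2 = 0.099*(1.89 + 4.58)/2 = 0.3203

0.3203 m/s


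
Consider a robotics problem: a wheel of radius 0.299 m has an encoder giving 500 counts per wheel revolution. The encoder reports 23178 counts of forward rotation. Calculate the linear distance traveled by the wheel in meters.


revs = 23178/500 = 46.356000
d = revs * 2*pi*r = 46.356000 * 2*pi*0.299 = 87.0877

87.0877 m


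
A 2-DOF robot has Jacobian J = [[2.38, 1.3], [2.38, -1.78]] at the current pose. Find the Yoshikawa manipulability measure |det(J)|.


det(J) = 2.38*-1.78 - (1.3)*(2.38) = -7.3304
|det(J)| = 7.3304

7.3304


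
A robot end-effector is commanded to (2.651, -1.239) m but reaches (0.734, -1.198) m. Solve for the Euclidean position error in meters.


dx = 0.734 - (2.651) = -1.9170, dy = -1.198 - (-1.239) = 0.0410
err = sqrt(3.674889 + 0.001681) = 1.9174

1.9174 m


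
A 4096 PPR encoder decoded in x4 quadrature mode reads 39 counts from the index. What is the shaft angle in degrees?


angle = counts * 360 / (PPR*4) = 39 * 360 / 16384 = 0.8569

0.8569 degrees


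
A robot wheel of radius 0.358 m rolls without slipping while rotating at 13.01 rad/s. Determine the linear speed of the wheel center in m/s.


v = omega * r = 13.01 * 0.358 = 4.6576

4.6576 m/s


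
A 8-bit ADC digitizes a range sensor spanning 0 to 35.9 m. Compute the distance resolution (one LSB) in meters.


res = range / 2^n = 35.9/2^8 = 35.9/256 = 0.1402

0.1402 m


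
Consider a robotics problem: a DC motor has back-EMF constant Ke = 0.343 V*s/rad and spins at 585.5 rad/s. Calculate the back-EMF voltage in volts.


V_emf = Ke * omega = 0.343*585.5 = 200.8265

200.8265 V


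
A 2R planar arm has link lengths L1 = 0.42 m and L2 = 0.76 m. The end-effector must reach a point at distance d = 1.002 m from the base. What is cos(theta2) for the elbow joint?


cos(th2) = (d^2 - L1^2 - L2^2)/(2*L1*L2) = (1.002^2 - 0.42^2 - 0.76^2)/(2*0.42*0.76) = 0.3916

0.3916


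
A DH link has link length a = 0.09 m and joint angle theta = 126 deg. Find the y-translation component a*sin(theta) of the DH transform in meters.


a*sin(theta) = 0.09*sin(126 deg) = 0.0728

0.0728 m


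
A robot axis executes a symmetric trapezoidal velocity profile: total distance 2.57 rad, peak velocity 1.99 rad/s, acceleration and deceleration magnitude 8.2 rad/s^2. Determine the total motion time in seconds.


t_acc = v/a = 1.99/8.2 = 0.242683 s
d_acc = v^2/(2a) = 0.241470 rad (each ramp)
d_cruise = 2.57 - 2*0.241470 = 2.087060 rad
t_cruise = 2.087060/1.99 = 1.048774 s
t_total = 2*0.242683 + 1.048774 = 1.5341

1.5341 s


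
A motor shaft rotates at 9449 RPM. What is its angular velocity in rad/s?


omega = 9449 * 2*pi/60 = 989.4970

989.4970 rad/s


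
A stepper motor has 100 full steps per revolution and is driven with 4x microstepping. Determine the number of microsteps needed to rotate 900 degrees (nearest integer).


step_size = 360/(100*4) = 360/400 = 0.900000 deg
n = 900/(360/400) = 900*400/360 = 1000

1000 steps


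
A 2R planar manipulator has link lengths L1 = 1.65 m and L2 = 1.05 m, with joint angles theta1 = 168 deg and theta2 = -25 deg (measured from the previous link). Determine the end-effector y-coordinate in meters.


y = L1*sin(th1) + L2*sin(th1+th2) = 1.65*sin(168 deg) + 1.05*sin(143 deg) = 0.9750

0.9750 m


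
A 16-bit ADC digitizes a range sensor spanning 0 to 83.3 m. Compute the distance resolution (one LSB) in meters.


res = range / 2^n = 83.3/2^16 = 83.3/65536 = 0.0013

0.0013 m


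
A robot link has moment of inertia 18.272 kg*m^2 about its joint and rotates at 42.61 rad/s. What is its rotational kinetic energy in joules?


KE = (1/2)*I*omega^2 = 0.5*18.272*42.61^2 = 16587.4321

16587.4321 J


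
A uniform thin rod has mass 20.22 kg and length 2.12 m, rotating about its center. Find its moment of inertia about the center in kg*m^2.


I = (1/12)*m*L^2 = (1/12)*20.22*2.12^2 = 7.5731

7.5731 kg*m^2


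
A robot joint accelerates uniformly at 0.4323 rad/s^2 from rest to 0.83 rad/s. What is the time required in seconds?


t = delta_omega / alpha = 0.83 / 0.4323 = 1.9200

1.9200 s


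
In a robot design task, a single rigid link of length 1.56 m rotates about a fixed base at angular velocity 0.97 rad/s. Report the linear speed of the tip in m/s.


v = L*omega = 1.56 * 0.97 = 1.5132

1.5132 m/s


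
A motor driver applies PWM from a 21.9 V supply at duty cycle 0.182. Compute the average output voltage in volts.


V_avg = V_supply * D = 21.9*0.182 = 3.9858

3.9858 V


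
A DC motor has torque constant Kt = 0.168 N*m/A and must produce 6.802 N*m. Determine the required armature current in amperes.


I = tau / Kt = 6.802/0.168 = 40.4881

40.4881 A


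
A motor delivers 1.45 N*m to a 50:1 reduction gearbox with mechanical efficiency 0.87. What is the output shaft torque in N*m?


tau_out = tau_in * N * eta = 1.45 * 50 * 0.87 = 63.0750

63.0750 N*m


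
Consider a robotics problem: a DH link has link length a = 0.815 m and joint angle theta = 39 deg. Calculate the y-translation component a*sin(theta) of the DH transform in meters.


a*sin(theta) = 0.815*sin(39 deg) = 0.5129

0.5129 m


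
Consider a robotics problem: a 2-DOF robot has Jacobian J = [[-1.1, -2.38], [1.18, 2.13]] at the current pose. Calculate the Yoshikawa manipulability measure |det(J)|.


det(J) = -1.1*2.13 - (-2.38)*(1.18) = 0.4654
|det(J)| = 0.4654

0.4654


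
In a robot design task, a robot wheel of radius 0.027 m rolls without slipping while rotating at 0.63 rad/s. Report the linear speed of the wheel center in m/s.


v = omega * r = 0.63 * 0.027 = 0.0170

0.0170 m/s


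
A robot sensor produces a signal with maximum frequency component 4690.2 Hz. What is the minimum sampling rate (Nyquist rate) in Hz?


f_s,min = 2*f_max = 2*4690.2 = 9380.4000

9380.4000 Hz


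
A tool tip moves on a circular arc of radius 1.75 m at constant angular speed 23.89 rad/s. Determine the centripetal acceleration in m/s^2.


a_c = omega^2 * r = 23.89^2 * 1.75 = 998.7812

998.7812 m/s^2


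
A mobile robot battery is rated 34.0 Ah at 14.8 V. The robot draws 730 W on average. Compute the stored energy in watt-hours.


E = capacity * V = 34.0*14.8 = 503.2000

503.2000 Wh


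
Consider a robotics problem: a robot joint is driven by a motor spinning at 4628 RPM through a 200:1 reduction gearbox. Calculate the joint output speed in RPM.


omega_joint = omega_motor / N = 4628 / 200 = 23.1400

23.1400 RPM


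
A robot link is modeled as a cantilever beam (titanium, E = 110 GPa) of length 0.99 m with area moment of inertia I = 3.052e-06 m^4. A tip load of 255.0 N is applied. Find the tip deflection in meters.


delta = F*L^3/(3*E*I) = 255.0*0.99^3/(3*1.100e+11*3.052e-06)
      = 247.426245/1007160 = 2.4567e-04

2.4567e-04 m


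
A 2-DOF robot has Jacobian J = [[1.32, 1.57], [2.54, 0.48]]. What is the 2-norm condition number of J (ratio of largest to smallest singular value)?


JJ^T eigenvalues: trace(JJ^T) = 10.8893, det(JJ^T) = det(J)^2 = 11.25065764
s_max^2 = (10.8893 + sqrt(73.57422393))/2 = 9.73342092
s_min^2 = (10.8893 - sqrt(73.57422393))/2 = 1.15587908
kappa = s_max/s_min = sqrt(9.73342092/1.15587908) = 2.9019

2.9019


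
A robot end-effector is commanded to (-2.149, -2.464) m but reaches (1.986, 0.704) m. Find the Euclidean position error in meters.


dx = 1.986 - (-2.149) = 4.1350, dy = 0.704 - (-2.464) = 3.1680
err = sqrt(17.098225 + 10.036224) = 5.2091

5.2091 m


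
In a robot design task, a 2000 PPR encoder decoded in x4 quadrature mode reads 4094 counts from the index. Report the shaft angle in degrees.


angle = counts * 360 / (PPR*4) = 4094 * 360 / 8000 = 184.2300

184.2300 degrees


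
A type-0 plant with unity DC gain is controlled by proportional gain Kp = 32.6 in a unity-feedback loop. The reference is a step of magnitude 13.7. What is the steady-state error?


e_ss = R/(1 + Kp) = 13.7/(1 + 32.6) = 13.7/33.6000 = 0.4077

0.4077


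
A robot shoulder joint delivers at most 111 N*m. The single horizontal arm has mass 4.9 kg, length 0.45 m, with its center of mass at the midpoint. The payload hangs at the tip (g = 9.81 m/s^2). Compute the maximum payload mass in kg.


tau_arm = m_arm*g*(L/2) = 4.9*9.81*0.45/2 = 10.8155 N*m
tau_payload = tau_max - tau_arm = 111 - 10.8155 = 100.1845
m_payload = tau_payload / (g*L) = 100.1845 / (9.81*0.45) = 22.6944

22.6944 kg
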